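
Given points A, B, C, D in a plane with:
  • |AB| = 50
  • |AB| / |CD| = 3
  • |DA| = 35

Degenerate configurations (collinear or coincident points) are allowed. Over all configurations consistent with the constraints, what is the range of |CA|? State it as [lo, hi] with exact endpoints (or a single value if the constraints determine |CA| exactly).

|AB| ∈ {50}
|AD| ∈ {35}
|CD| ∈ {50/3}
|BD| ∈ [15, 85]
|AC| ∈ [55/3, 155/3]
|BC| ∈ [0, 305/3]

|CA| ∈ [55/3, 155/3]  (≈ [18.3333, 51.6667])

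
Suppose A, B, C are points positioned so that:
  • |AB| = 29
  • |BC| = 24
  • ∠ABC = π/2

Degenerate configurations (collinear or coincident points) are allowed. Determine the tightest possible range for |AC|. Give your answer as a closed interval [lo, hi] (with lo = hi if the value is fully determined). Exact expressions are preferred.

|AC| = √(1417)  (≈ 37.6431)

|AB| ∈ {29}
|BC| ∈ {24}
|AC| ∈ {√(1417)}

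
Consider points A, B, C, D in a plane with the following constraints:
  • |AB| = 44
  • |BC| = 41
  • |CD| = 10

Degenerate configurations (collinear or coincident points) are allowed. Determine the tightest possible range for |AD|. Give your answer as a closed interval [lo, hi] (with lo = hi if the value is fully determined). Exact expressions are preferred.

|AD| ∈ [0, 95]  (≈ [0.0000, 95.0000])

|AB| ∈ {44}
|BC| ∈ {41}
|CD| ∈ {10}
|AC| ∈ [3, 85]
|BD| ∈ [31, 51]
|AD| ∈ [0, 95]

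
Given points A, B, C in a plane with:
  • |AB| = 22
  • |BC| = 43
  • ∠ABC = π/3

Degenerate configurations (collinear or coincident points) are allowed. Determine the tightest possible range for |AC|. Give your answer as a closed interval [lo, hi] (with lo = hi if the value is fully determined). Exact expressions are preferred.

|AB| ∈ {22}
|BC| ∈ {43}
|AC| ∈ {√(1387)}

|AC| = √(1387)  (≈ 37.2424)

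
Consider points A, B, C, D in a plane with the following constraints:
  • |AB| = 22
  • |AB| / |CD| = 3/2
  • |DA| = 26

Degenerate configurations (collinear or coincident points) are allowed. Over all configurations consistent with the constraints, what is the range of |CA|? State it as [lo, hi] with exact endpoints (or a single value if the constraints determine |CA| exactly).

|AB| ∈ {22}
|AD| ∈ {26}
|CD| ∈ {44/3}
|BD| ∈ [4, 48]
|AC| ∈ [34/3, 122/3]
|BC| ∈ [0, 188/3]

|CA| ∈ [34/3, 122/3]  (≈ [11.3333, 40.6667])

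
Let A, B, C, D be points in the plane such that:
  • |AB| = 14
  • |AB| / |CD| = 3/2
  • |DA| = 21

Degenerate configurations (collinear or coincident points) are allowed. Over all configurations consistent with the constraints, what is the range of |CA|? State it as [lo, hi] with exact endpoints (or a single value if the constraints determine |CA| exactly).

|AB| ∈ {14}
|AD| ∈ {21}
|CD| ∈ {28/3}
|BD| ∈ [7, 35]
|AC| ∈ [35/3, 91/3]
|BC| ∈ [0, 133/3]

|CA| ∈ [35/3, 91/3]  (≈ [11.6667, 30.3333])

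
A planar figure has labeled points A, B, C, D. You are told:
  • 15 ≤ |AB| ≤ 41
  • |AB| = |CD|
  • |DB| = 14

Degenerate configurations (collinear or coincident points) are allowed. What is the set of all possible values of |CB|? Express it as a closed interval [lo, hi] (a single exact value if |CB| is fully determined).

|CB| ∈ [1, 55]  (≈ [1.0000, 55.0000])

|AB| ∈ [15, 41]
|BD| ∈ {14}
|CD| ∈ [15, 41]
|AD| ∈ [1, 55]
|BC| ∈ [1, 55]
|AC| ∈ [0, 96]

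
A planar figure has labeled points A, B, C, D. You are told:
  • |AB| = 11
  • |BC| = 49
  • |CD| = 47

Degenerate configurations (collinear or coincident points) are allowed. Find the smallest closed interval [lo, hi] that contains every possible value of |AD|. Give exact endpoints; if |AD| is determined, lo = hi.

|AB| ∈ {11}
|BC| ∈ {49}
|CD| ∈ {47}
|AC| ∈ [38, 60]
|BD| ∈ [2, 96]
|AD| ∈ [0, 107]

|AD| ∈ [0, 107]  (≈ [0.0000, 107.0000])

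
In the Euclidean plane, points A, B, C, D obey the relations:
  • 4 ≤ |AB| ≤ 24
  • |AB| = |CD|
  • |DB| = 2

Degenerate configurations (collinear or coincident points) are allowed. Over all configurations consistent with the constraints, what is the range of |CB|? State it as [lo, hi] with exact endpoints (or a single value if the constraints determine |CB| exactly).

|CB| ∈ [2, 26]  (≈ [2.0000, 26.0000])

|AB| ∈ [4, 24]
|BD| ∈ {2}
|CD| ∈ [4, 24]
|AD| ∈ [2, 26]
|BC| ∈ [2, 26]
|AC| ∈ [0, 50]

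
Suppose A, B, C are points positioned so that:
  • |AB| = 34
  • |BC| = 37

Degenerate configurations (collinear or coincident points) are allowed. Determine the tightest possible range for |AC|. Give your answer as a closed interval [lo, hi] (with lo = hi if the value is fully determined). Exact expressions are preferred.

|AC| ∈ [3, 71]  (≈ [3.0000, 71.0000])

|AB| ∈ {34}
|BC| ∈ {37}
|AC| ∈ [3, 71]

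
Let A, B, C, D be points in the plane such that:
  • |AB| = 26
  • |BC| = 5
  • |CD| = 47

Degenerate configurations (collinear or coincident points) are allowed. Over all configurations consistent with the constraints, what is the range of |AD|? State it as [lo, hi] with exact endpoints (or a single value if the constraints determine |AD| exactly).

|AD| ∈ [16, 78]  (≈ [16.0000, 78.0000])

|AB| ∈ {26}
|BC| ∈ {5}
|CD| ∈ {47}
|AC| ∈ [21, 31]
|BD| ∈ [42, 52]
|AD| ∈ [16, 78]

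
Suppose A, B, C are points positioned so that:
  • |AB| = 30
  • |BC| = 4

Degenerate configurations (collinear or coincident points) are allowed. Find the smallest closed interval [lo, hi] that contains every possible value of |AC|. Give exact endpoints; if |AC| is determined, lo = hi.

|AB| ∈ {30}
|BC| ∈ {4}
|AC| ∈ [26, 34]

|AC| ∈ [26, 34]  (≈ [26.0000, 34.0000])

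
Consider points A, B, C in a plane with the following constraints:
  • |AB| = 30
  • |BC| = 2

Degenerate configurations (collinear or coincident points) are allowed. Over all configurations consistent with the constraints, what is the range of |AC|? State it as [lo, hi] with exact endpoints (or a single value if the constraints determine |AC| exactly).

|AC| ∈ [28, 32]  (≈ [28.0000, 32.0000])

|AB| ∈ {30}
|BC| ∈ {2}
|AC| ∈ [28, 32]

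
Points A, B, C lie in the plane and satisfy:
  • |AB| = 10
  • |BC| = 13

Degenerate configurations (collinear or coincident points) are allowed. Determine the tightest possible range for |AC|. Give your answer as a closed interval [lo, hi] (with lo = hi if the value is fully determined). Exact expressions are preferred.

|AC| ∈ [3, 23]  (≈ [3.0000, 23.0000])

|AB| ∈ {10}
|BC| ∈ {13}
|AC| ∈ [3, 23]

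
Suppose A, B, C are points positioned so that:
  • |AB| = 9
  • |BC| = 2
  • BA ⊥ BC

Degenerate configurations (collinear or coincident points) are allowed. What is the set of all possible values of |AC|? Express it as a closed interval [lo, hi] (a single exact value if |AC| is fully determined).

|AB| ∈ {9}
|BC| ∈ {2}
|AC| ∈ {√(85)}

|AC| = √(85)  (≈ 9.2195)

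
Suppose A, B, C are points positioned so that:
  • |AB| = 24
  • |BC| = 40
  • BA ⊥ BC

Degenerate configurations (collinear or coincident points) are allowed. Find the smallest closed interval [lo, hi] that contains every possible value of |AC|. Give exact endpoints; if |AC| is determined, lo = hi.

|AC| = 8·√(34)  (≈ 46.6476)

|AB| ∈ {24}
|BC| ∈ {40}
|AC| ∈ {8·√(34)}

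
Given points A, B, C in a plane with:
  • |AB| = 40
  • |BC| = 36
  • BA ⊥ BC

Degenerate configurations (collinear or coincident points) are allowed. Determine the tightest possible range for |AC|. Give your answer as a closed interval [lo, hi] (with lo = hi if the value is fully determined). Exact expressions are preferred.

|AC| = 4·√(181)  (≈ 53.8145)

|AB| ∈ {40}
|BC| ∈ {36}
|AC| ∈ {4·√(181)}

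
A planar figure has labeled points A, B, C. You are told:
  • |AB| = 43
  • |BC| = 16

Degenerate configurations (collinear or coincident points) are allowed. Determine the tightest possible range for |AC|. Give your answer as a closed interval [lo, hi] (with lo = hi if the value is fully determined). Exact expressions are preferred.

|AB| ∈ {43}
|BC| ∈ {16}
|AC| ∈ [27, 59]

|AC| ∈ [27, 59]  (≈ [27.0000, 59.0000])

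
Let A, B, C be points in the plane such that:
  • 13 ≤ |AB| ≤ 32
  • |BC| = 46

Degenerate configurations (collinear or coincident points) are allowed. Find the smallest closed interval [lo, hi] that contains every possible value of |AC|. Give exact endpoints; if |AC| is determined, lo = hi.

|AB| ∈ [13, 32]
|BC| ∈ {46}
|AC| ∈ [14, 78]

|AC| ∈ [14, 78]  (≈ [14.0000, 78.0000])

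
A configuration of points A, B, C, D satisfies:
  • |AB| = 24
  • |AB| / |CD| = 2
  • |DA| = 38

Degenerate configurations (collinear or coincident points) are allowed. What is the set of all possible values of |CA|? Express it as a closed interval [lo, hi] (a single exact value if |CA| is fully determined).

|CA| ∈ [26, 50]  (≈ [26.0000, 50.0000])

|AB| ∈ {24}
|AD| ∈ {38}
|CD| ∈ {12}
|BD| ∈ [14, 62]
|AC| ∈ [26, 50]
|BC| ∈ [2, 74]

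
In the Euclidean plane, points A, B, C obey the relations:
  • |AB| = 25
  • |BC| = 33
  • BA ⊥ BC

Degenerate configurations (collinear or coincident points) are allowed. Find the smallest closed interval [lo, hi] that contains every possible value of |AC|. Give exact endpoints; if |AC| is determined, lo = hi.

|AC| = √(1714)  (≈ 41.4005)

|AB| ∈ {25}
|BC| ∈ {33}
|AC| ∈ {√(1714)}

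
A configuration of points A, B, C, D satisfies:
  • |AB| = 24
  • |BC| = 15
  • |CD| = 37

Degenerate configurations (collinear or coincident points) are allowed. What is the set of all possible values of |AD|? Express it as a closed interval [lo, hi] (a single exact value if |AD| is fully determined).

|AD| ∈ [0, 76]  (≈ [0.0000, 76.0000])

|AB| ∈ {24}
|BC| ∈ {15}
|CD| ∈ {37}
|AC| ∈ [9, 39]
|BD| ∈ [22, 52]
|AD| ∈ [0, 76]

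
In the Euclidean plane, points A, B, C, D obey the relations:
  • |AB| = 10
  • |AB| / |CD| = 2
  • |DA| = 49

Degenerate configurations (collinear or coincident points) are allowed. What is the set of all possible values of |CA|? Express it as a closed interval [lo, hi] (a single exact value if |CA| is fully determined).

|AB| ∈ {10}
|AD| ∈ {49}
|CD| ∈ {5}
|BD| ∈ [39, 59]
|AC| ∈ [44, 54]
|BC| ∈ [34, 64]

|CA| ∈ [44, 54]  (≈ [44.0000, 54.0000])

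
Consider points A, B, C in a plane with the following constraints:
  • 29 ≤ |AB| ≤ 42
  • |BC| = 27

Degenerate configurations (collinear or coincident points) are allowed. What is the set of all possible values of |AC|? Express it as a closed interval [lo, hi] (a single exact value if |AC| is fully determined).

|AC| ∈ [2, 69]  (≈ [2.0000, 69.0000])

|AB| ∈ [29, 42]
|BC| ∈ {27}
|AC| ∈ [2, 69]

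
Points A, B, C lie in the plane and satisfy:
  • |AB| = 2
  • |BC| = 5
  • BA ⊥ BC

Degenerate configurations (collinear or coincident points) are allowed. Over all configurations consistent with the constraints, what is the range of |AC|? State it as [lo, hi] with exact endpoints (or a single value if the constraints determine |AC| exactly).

|AB| ∈ {2}
|BC| ∈ {5}
|AC| ∈ {√(29)}

|AC| = √(29)  (≈ 5.3852)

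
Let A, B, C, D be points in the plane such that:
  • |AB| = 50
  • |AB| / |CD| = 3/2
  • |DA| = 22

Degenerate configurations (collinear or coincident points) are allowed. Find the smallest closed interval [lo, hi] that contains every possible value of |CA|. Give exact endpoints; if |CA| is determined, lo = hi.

|CA| ∈ [34/3, 166/3]  (≈ [11.3333, 55.3333])

|AB| ∈ {50}
|AD| ∈ {22}
|CD| ∈ {100/3}
|BD| ∈ [28, 72]
|AC| ∈ [34/3, 166/3]
|BC| ∈ [0, 316/3]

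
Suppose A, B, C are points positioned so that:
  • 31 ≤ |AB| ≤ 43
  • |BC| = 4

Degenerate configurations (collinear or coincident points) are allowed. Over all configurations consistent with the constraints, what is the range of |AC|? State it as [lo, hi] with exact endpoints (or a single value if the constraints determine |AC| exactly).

|AB| ∈ [31, 43]
|BC| ∈ {4}
|AC| ∈ [27, 47]

|AC| ∈ [27, 47]  (≈ [27.0000, 47.0000])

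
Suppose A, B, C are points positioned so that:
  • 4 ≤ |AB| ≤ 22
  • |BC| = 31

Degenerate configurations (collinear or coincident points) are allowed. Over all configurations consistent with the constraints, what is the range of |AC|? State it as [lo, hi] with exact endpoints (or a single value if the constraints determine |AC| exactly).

|AC| ∈ [9, 53]  (≈ [9.0000, 53.0000])

|AB| ∈ [4, 22]
|BC| ∈ {31}
|AC| ∈ [9, 53]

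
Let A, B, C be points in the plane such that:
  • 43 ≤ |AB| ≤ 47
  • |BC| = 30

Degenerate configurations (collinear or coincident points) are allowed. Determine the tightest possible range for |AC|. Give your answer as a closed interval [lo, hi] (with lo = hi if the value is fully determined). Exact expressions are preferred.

|AC| ∈ [13, 77]  (≈ [13.0000, 77.0000])

|AB| ∈ [43, 47]
|BC| ∈ {30}
|AC| ∈ [13, 77]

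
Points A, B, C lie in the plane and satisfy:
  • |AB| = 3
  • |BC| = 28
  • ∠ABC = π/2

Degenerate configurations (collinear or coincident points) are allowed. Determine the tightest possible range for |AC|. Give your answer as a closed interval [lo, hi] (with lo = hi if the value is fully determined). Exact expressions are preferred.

|AB| ∈ {3}
|BC| ∈ {28}
|AC| ∈ {√(793)}

|AC| = √(793)  (≈ 28.1603)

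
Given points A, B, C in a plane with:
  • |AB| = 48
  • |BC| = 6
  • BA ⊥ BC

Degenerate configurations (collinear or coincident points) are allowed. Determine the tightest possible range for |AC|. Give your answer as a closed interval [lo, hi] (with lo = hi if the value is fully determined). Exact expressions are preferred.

|AB| ∈ {48}
|BC| ∈ {6}
|AC| ∈ {6·√(65)}

|AC| = 6·√(65)  (≈ 48.3735)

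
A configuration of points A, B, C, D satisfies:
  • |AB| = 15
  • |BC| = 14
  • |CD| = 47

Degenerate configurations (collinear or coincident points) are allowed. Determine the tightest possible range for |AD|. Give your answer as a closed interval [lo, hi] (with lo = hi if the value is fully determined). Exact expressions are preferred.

|AB| ∈ {15}
|BC| ∈ {14}
|CD| ∈ {47}
|AC| ∈ [1, 29]
|BD| ∈ [33, 61]
|AD| ∈ [18, 76]

|AD| ∈ [18, 76]  (≈ [18.0000, 76.0000])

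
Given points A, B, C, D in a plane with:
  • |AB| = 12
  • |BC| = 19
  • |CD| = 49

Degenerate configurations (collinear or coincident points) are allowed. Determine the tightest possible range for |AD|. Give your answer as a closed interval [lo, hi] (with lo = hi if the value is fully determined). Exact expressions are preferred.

|AB| ∈ {12}
|BC| ∈ {19}
|CD| ∈ {49}
|AC| ∈ [7, 31]
|BD| ∈ [30, 68]
|AD| ∈ [18, 80]

|AD| ∈ [18, 80]  (≈ [18.0000, 80.0000])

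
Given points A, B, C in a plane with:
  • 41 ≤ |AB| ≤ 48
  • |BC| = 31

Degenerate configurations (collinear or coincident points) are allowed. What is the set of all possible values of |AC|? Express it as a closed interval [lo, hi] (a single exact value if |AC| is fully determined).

|AC| ∈ [10, 79]  (≈ [10.0000, 79.0000])

|AB| ∈ [41, 48]
|BC| ∈ {31}
|AC| ∈ [10, 79]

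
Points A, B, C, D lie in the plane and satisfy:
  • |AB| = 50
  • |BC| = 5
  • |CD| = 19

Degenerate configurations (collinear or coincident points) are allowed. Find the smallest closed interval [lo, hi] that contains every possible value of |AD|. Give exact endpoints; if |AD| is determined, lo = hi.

|AB| ∈ {50}
|BC| ∈ {5}
|CD| ∈ {19}
|AC| ∈ [45, 55]
|BD| ∈ [14, 24]
|AD| ∈ [26, 74]

|AD| ∈ [26, 74]  (≈ [26.0000, 74.0000])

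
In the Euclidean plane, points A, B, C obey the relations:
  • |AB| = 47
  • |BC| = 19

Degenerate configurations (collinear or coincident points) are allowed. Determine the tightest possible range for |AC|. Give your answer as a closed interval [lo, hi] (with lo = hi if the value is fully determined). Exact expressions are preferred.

|AB| ∈ {47}
|BC| ∈ {19}
|AC| ∈ [28, 66]

|AC| ∈ [28, 66]  (≈ [28.0000, 66.0000])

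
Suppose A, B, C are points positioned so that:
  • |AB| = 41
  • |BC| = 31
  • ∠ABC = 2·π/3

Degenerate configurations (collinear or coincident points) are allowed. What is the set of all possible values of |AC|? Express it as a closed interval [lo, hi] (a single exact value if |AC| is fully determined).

|AC| = √(3913)  (≈ 62.5540)

|AB| ∈ {41}
|BC| ∈ {31}
|AC| ∈ {√(3913)}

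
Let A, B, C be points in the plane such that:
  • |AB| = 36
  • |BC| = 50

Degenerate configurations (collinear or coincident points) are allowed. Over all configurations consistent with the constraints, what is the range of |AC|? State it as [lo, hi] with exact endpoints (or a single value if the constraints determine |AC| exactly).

|AC| ∈ [14, 86]  (≈ [14.0000, 86.0000])

|AB| ∈ {36}
|BC| ∈ {50}
|AC| ∈ [14, 86]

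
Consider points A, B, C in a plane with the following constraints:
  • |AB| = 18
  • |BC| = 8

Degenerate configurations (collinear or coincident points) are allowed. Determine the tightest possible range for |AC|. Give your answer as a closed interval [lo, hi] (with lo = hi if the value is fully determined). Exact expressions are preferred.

|AB| ∈ {18}
|BC| ∈ {8}
|AC| ∈ [10, 26]

|AC| ∈ [10, 26]  (≈ [10.0000, 26.0000])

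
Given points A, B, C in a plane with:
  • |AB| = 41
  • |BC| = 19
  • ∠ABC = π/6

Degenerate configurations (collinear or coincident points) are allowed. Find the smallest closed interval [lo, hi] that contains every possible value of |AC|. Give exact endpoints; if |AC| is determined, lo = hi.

|AC| = √(2042 - 779·√(3))  (≈ 26.3198)

|AB| ∈ {41}
|BC| ∈ {19}
|AC| ∈ {√(2042 - 779·√(3))}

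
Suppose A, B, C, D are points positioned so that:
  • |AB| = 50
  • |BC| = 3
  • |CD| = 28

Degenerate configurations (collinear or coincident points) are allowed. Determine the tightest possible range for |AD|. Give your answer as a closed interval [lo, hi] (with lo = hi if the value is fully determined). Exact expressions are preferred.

|AB| ∈ {50}
|BC| ∈ {3}
|CD| ∈ {28}
|AC| ∈ [47, 53]
|BD| ∈ [25, 31]
|AD| ∈ [19, 81]

|AD| ∈ [19, 81]  (≈ [19.0000, 81.0000])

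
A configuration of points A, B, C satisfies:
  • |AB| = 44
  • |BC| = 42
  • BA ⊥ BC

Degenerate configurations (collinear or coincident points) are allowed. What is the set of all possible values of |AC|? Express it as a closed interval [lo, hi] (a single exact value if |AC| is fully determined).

|AB| ∈ {44}
|BC| ∈ {42}
|AC| ∈ {10·√(37)}

|AC| = 10·√(37)  (≈ 60.8276)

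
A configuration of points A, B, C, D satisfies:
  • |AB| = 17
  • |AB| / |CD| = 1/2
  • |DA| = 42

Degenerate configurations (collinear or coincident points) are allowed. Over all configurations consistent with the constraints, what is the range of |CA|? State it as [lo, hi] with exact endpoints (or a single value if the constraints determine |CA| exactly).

|AB| ∈ {17}
|AD| ∈ {42}
|CD| ∈ {34}
|BD| ∈ [25, 59]
|AC| ∈ [8, 76]
|BC| ∈ [0, 93]

|CA| ∈ [8, 76]  (≈ [8.0000, 76.0000])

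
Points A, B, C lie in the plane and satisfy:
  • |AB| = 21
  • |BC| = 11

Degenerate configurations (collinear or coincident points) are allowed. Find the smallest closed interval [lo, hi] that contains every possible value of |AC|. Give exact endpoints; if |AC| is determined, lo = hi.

|AC| ∈ [10, 32]  (≈ [10.0000, 32.0000])

|AB| ∈ {21}
|BC| ∈ {11}
|AC| ∈ [10, 32]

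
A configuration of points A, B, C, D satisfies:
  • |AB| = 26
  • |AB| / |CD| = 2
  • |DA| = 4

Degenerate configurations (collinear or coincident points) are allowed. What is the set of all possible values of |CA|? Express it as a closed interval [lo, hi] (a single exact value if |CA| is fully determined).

|CA| ∈ [9, 17]  (≈ [9.0000, 17.0000])

|AB| ∈ {26}
|AD| ∈ {4}
|CD| ∈ {13}
|BD| ∈ [22, 30]
|AC| ∈ [9, 17]
|BC| ∈ [9, 43]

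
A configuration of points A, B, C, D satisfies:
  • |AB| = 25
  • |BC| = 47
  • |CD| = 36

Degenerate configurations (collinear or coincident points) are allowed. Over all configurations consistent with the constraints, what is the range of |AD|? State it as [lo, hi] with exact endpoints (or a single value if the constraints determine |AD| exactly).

|AB| ∈ {25}
|BC| ∈ {47}
|CD| ∈ {36}
|AC| ∈ [22, 72]
|BD| ∈ [11, 83]
|AD| ∈ [0, 108]

|AD| ∈ [0, 108]  (≈ [0.0000, 108.0000])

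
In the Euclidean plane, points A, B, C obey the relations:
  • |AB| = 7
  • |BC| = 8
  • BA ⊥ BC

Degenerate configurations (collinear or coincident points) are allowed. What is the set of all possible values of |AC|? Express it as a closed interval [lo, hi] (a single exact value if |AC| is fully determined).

|AB| ∈ {7}
|BC| ∈ {8}
|AC| ∈ {√(113)}

|AC| = √(113)  (≈ 10.6301)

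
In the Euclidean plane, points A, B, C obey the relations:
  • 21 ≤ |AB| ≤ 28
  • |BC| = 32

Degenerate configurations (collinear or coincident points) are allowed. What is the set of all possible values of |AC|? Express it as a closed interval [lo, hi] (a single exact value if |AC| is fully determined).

|AC| ∈ [4, 60]  (≈ [4.0000, 60.0000])

|AB| ∈ [21, 28]
|BC| ∈ {32}
|AC| ∈ [4, 60]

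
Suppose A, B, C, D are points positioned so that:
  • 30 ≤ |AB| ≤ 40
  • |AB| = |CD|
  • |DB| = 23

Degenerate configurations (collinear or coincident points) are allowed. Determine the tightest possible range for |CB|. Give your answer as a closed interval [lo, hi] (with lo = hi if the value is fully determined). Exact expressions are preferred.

|CB| ∈ [7, 63]  (≈ [7.0000, 63.0000])

|AB| ∈ [30, 40]
|BD| ∈ {23}
|CD| ∈ [30, 40]
|AD| ∈ [7, 63]
|BC| ∈ [7, 63]
|AC| ∈ [0, 103]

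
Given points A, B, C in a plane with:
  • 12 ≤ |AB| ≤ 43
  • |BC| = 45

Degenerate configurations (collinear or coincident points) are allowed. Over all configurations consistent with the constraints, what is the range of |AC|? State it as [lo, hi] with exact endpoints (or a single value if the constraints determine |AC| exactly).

|AB| ∈ [12, 43]
|BC| ∈ {45}
|AC| ∈ [2, 88]

|AC| ∈ [2, 88]  (≈ [2.0000, 88.0000])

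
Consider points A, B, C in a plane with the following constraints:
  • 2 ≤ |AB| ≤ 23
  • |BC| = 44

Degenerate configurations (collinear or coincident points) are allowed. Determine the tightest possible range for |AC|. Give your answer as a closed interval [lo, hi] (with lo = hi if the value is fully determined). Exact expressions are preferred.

|AC| ∈ [21, 67]  (≈ [21.0000, 67.0000])

|AB| ∈ [2, 23]
|BC| ∈ {44}
|AC| ∈ [21, 67]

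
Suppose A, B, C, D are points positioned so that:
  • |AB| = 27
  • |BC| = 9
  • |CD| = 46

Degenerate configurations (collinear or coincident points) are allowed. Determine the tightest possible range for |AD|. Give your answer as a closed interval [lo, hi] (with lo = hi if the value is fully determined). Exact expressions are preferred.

|AB| ∈ {27}
|BC| ∈ {9}
|CD| ∈ {46}
|AC| ∈ [18, 36]
|BD| ∈ [37, 55]
|AD| ∈ [10, 82]

|AD| ∈ [10, 82]  (≈ [10.0000, 82.0000])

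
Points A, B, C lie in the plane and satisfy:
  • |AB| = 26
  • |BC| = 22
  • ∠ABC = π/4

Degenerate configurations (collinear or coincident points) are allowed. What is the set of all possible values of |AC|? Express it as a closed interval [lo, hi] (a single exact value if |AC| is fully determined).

|AC| = 2·√(290 - 143·√(2))  (≈ 18.7369)

|AB| ∈ {26}
|BC| ∈ {22}
|AC| ∈ {2·√(290 - 143·√(2))}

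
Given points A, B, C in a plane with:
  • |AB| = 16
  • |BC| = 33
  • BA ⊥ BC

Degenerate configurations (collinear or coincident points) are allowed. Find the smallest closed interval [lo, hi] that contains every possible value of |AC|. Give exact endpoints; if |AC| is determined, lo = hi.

|AC| = √(1345)  (≈ 36.6742)

|AB| ∈ {16}
|BC| ∈ {33}
|AC| ∈ {√(1345)}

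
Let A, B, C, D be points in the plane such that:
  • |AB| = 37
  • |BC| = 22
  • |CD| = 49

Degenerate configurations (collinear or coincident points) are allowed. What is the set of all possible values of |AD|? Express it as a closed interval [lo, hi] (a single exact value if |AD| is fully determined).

|AB| ∈ {37}
|BC| ∈ {22}
|CD| ∈ {49}
|AC| ∈ [15, 59]
|BD| ∈ [27, 71]
|AD| ∈ [0, 108]

|AD| ∈ [0, 108]  (≈ [0.0000, 108.0000])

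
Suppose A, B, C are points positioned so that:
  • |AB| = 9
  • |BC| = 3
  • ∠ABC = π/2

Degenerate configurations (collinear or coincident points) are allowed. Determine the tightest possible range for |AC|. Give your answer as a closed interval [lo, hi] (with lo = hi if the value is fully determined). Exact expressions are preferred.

|AB| ∈ {9}
|BC| ∈ {3}
|AC| ∈ {3·√(10)}

|AC| = 3·√(10)  (≈ 9.4868)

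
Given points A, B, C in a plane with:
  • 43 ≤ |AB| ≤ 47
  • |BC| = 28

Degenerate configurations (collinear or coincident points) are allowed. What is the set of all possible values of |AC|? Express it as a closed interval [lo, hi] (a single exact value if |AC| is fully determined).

|AB| ∈ [43, 47]
|BC| ∈ {28}
|AC| ∈ [15, 75]

|AC| ∈ [15, 75]  (≈ [15.0000, 75.0000])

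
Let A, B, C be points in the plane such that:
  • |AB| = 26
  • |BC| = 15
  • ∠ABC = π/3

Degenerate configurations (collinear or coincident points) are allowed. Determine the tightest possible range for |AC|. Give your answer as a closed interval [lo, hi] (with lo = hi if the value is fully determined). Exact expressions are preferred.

|AB| ∈ {26}
|BC| ∈ {15}
|AC| ∈ {√(511)}

|AC| = √(511)  (≈ 22.6053)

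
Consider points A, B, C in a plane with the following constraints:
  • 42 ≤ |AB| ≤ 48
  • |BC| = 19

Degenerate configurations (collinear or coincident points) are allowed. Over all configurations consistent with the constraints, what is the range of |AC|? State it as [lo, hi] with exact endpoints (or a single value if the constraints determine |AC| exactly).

|AC| ∈ [23, 67]  (≈ [23.0000, 67.0000])

|AB| ∈ [42, 48]
|BC| ∈ {19}
|AC| ∈ [23, 67]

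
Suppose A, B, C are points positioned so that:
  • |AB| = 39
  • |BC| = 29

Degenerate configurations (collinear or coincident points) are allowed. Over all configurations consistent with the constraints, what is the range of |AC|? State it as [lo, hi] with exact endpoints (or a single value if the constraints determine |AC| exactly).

|AC| ∈ [10, 68]  (≈ [10.0000, 68.0000])

|AB| ∈ {39}
|BC| ∈ {29}
|AC| ∈ [10, 68]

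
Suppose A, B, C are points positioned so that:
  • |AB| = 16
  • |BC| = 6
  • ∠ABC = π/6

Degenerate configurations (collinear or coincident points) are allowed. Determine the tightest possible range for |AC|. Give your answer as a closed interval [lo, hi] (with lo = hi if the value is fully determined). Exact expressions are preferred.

|AB| ∈ {16}
|BC| ∈ {6}
|AC| ∈ {2·√(73 - 24·√(3))}

|AC| = 2·√(73 - 24·√(3))  (≈ 11.2126)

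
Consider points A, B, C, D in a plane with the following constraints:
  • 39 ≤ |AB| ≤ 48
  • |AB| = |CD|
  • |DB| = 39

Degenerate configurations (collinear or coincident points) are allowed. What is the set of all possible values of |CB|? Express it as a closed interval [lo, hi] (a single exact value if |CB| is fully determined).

|CB| ∈ [0, 87]  (≈ [0.0000, 87.0000])

|AB| ∈ [39, 48]
|BD| ∈ {39}
|CD| ∈ [39, 48]
|AD| ∈ [0, 87]
|BC| ∈ [0, 87]
|AC| ∈ [0, 135]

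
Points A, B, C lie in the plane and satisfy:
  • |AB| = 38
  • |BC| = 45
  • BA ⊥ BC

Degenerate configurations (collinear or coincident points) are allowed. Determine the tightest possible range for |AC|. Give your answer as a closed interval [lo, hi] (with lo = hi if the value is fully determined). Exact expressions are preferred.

|AC| = √(3469)  (≈ 58.8982)

|AB| ∈ {38}
|BC| ∈ {45}
|AC| ∈ {√(3469)}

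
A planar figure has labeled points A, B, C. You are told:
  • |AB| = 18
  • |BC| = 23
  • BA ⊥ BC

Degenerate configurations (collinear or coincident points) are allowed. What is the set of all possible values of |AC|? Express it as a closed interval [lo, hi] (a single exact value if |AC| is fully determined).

|AB| ∈ {18}
|BC| ∈ {23}
|AC| ∈ {√(853)}

|AC| = √(853)  (≈ 29.2062)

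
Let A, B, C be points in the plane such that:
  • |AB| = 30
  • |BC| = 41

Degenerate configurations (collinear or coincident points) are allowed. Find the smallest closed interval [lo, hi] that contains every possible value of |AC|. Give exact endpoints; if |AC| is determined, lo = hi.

|AB| ∈ {30}
|BC| ∈ {41}
|AC| ∈ [11, 71]

|AC| ∈ [11, 71]  (≈ [11.0000, 71.0000])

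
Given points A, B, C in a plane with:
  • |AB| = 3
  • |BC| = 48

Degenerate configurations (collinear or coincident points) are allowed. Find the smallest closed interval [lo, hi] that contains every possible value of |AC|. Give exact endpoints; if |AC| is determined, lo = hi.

|AC| ∈ [45, 51]  (≈ [45.0000, 51.0000])

|AB| ∈ {3}
|BC| ∈ {48}
|AC| ∈ [45, 51]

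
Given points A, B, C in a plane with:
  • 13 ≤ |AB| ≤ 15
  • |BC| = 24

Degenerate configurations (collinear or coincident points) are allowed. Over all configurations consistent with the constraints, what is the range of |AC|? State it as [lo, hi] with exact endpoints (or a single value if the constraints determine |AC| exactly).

|AB| ∈ [13, 15]
|BC| ∈ {24}
|AC| ∈ [9, 39]

|AC| ∈ [9, 39]  (≈ [9.0000, 39.0000])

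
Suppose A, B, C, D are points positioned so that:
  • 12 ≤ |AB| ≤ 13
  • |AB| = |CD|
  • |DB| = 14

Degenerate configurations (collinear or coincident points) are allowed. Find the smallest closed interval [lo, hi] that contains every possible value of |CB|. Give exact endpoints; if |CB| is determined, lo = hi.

|AB| ∈ [12, 13]
|BD| ∈ {14}
|CD| ∈ [12, 13]
|AD| ∈ [1, 27]
|BC| ∈ [1, 27]
|AC| ∈ [0, 40]

|CB| ∈ [1, 27]  (≈ [1.0000, 27.0000])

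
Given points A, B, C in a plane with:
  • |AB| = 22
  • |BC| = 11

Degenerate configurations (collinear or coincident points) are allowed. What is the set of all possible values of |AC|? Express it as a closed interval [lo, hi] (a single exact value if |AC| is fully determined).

|AB| ∈ {22}
|BC| ∈ {11}
|AC| ∈ [11, 33]

|AC| ∈ [11, 33]  (≈ [11.0000, 33.0000])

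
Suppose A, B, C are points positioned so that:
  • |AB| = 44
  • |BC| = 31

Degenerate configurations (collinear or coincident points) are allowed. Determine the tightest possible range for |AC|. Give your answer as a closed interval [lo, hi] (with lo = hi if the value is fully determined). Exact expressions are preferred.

|AC| ∈ [13, 75]  (≈ [13.0000, 75.0000])

|AB| ∈ {44}
|BC| ∈ {31}
|AC| ∈ [13, 75]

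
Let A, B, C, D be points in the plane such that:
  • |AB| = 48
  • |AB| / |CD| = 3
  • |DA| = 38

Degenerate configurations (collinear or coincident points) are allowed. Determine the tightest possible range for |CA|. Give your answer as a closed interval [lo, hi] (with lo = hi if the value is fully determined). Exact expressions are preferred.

|AB| ∈ {48}
|AD| ∈ {38}
|CD| ∈ {16}
|BD| ∈ [10, 86]
|AC| ∈ [22, 54]
|BC| ∈ [0, 102]

|CA| ∈ [22, 54]  (≈ [22.0000, 54.0000])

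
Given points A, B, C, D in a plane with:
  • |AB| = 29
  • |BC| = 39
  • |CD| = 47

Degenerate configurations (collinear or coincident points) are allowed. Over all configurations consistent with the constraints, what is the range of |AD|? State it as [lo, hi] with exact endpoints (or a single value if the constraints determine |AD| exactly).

|AB| ∈ {29}
|BC| ∈ {39}
|CD| ∈ {47}
|AC| ∈ [10, 68]
|BD| ∈ [8, 86]
|AD| ∈ [0, 115]

|AD| ∈ [0, 115]  (≈ [0.0000, 115.0000])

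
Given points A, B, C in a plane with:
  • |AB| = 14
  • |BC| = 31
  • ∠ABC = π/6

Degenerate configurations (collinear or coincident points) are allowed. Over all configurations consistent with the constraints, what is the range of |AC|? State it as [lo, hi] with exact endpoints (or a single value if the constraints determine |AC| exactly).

|AB| ∈ {14}
|BC| ∈ {31}
|AC| ∈ {√(1157 - 434·√(3))}

|AC| = √(1157 - 434·√(3))  (≈ 20.1318)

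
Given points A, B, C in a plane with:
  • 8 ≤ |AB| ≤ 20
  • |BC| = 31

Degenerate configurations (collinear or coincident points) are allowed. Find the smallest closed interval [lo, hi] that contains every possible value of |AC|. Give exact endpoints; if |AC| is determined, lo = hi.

|AB| ∈ [8, 20]
|BC| ∈ {31}
|AC| ∈ [11, 51]

|AC| ∈ [11, 51]  (≈ [11.0000, 51.0000])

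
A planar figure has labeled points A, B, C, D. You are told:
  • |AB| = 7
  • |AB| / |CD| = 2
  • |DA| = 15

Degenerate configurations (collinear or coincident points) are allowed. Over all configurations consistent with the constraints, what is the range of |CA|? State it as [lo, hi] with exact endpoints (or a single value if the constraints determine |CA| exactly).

|CA| ∈ [23/2, 37/2]  (≈ [11.5000, 18.5000])

|AB| ∈ {7}
|AD| ∈ {15}
|CD| ∈ {7/2}
|BD| ∈ [8, 22]
|AC| ∈ [23/2, 37/2]
|BC| ∈ [9/2, 51/2]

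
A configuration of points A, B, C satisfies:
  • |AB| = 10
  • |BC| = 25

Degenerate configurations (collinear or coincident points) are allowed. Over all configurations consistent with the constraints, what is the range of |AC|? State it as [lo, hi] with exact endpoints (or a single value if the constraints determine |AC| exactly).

|AC| ∈ [15, 35]  (≈ [15.0000, 35.0000])

|AB| ∈ {10}
|BC| ∈ {25}
|AC| ∈ [15, 35]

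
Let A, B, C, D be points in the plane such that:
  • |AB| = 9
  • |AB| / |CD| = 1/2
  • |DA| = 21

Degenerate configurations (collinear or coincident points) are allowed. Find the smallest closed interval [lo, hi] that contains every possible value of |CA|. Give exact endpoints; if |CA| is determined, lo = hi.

|CA| ∈ [3, 39]  (≈ [3.0000, 39.0000])

|AB| ∈ {9}
|AD| ∈ {21}
|CD| ∈ {18}
|BD| ∈ [12, 30]
|AC| ∈ [3, 39]
|BC| ∈ [0, 48]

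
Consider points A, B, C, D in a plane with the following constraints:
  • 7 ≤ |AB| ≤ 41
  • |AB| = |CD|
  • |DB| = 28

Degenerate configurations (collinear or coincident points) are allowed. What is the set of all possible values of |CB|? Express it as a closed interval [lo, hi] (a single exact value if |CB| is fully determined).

|AB| ∈ [7, 41]
|BD| ∈ {28}
|CD| ∈ [7, 41]
|AD| ∈ [0, 69]
|BC| ∈ [0, 69]
|AC| ∈ [0, 110]

|CB| ∈ [0, 69]  (≈ [0.0000, 69.0000])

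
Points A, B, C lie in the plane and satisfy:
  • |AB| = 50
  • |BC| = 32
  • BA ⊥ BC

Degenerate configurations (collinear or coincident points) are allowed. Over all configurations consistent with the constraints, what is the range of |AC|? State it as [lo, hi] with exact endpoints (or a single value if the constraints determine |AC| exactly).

|AC| = 2·√(881)  (≈ 59.3633)

|AB| ∈ {50}
|BC| ∈ {32}
|AC| ∈ {2·√(881)}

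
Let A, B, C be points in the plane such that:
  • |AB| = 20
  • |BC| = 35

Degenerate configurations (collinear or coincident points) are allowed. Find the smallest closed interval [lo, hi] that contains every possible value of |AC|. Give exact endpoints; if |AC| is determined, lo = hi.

|AC| ∈ [15, 55]  (≈ [15.0000, 55.0000])

|AB| ∈ {20}
|BC| ∈ {35}
|AC| ∈ [15, 55]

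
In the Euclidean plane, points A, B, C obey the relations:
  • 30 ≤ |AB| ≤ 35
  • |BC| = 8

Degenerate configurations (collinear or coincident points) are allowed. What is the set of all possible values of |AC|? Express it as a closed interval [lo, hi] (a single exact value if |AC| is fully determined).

|AC| ∈ [22, 43]  (≈ [22.0000, 43.0000])

|AB| ∈ [30, 35]
|BC| ∈ {8}
|AC| ∈ [22, 43]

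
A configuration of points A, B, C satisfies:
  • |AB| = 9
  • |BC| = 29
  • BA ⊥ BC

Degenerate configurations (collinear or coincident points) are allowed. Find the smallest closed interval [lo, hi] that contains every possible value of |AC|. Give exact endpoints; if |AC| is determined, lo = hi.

|AB| ∈ {9}
|BC| ∈ {29}
|AC| ∈ {√(922)}

|AC| = √(922)  (≈ 30.3645)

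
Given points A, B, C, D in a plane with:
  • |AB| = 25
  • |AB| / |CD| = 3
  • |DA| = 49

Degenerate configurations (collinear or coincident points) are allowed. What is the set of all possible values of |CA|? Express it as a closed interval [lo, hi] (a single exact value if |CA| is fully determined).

|AB| ∈ {25}
|AD| ∈ {49}
|CD| ∈ {25/3}
|BD| ∈ [24, 74]
|AC| ∈ [122/3, 172/3]
|BC| ∈ [47/3, 247/3]

|CA| ∈ [122/3, 172/3]  (≈ [40.6667, 57.3333])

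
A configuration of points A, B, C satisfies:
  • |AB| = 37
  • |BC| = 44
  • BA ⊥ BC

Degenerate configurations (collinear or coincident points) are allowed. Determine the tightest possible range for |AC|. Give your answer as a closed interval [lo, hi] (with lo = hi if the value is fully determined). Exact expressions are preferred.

|AC| = √(3305)  (≈ 57.4891)

|AB| ∈ {37}
|BC| ∈ {44}
|AC| ∈ {√(3305)}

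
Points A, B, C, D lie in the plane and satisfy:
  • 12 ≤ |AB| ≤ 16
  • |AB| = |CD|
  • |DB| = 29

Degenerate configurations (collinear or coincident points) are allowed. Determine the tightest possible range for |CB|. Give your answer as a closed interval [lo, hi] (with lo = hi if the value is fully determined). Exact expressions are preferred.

|AB| ∈ [12, 16]
|BD| ∈ {29}
|CD| ∈ [12, 16]
|AD| ∈ [13, 45]
|BC| ∈ [13, 45]
|AC| ∈ [0, 61]

|CB| ∈ [13, 45]  (≈ [13.0000, 45.0000])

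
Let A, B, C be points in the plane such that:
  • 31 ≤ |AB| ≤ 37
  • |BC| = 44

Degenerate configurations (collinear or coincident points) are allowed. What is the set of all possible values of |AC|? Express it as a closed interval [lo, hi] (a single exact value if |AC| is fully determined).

|AB| ∈ [31, 37]
|BC| ∈ {44}
|AC| ∈ [7, 81]

|AC| ∈ [7, 81]  (≈ [7.0000, 81.0000])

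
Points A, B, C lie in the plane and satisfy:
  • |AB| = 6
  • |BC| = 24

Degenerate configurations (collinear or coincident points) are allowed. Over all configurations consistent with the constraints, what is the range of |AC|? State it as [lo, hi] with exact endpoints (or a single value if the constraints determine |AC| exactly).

|AB| ∈ {6}
|BC| ∈ {24}
|AC| ∈ [18, 30]

|AC| ∈ [18, 30]  (≈ [18.0000, 30.0000])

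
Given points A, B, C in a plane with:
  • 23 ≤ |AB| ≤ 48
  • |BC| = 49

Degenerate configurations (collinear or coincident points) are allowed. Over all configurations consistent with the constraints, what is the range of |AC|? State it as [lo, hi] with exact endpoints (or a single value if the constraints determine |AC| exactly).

|AC| ∈ [1, 97]  (≈ [1.0000, 97.0000])

|AB| ∈ [23, 48]
|BC| ∈ {49}
|AC| ∈ [1, 97]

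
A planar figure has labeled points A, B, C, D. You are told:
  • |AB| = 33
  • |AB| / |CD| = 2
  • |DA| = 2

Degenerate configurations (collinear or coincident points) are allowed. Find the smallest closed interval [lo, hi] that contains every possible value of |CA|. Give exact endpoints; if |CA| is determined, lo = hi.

|CA| ∈ [29/2, 37/2]  (≈ [14.5000, 18.5000])

|AB| ∈ {33}
|AD| ∈ {2}
|CD| ∈ {33/2}
|BD| ∈ [31, 35]
|AC| ∈ [29/2, 37/2]
|BC| ∈ [29/2, 103/2]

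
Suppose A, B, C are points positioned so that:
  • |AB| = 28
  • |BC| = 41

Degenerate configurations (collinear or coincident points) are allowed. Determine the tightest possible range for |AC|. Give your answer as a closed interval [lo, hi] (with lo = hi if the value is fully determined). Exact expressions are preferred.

|AC| ∈ [13, 69]  (≈ [13.0000, 69.0000])

|AB| ∈ {28}
|BC| ∈ {41}
|AC| ∈ [13, 69]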